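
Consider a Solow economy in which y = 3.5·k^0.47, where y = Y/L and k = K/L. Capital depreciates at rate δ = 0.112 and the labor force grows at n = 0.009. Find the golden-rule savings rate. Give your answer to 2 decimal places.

s_gold = 0.47

n + δ = 0.009 + 0.112 = 0.121.
At the golden rule MPK = n+δ, and in any Cobb-Douglas steady state s = (n+δ)·k/y = MPK·k/y = capital's share 0.47.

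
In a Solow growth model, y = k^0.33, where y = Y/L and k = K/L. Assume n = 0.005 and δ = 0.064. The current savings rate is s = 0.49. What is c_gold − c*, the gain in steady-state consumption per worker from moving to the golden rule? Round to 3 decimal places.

Δc ≈ 0.109

Break-even investment rate: n + δ = 0.005 + 0.064 = 0.069.
Current steady state (s = 0.49): k* = (0.49/0.069)^(1/0.67) ≈ 18.6495, y* = 18.6495^0.33 ≈ 2.6262, c* = (1−0.49)·2.6262 ≈ 1.3393.
Maximizing c = f(k) − (n+δ)·k gives f'(k) = n+δ, i.e. 0.33·k^(0.33−1) = 0.069, so k_gold = (0.33/0.069)^(1/0.67) ≈ 10.3377.
y_gold = 10.3377^0.33 ≈ 2.1615, c_gold = y_gold − 0.069·k_gold ≈ 1.4482.
Gain: Δc = 1.4482 − 1.3393 ≈ 0.1089.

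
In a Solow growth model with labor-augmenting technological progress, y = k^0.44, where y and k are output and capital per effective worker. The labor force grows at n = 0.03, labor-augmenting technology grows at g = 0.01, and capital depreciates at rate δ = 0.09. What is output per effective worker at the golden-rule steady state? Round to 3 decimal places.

y_gold ≈ 2.606

n + g + δ = 0.03 + 0.01 + 0.09 = 0.13.
Setting f'(k) = n+g+δ gives 0.44·k^(0.44−1) = 0.13, hence k_gold = (0.44/0.13)^(1/0.56) ≈ 8.8217.
Output: y_gold = k_gold^0.44 = 8.8217^0.44 ≈ 2.6064.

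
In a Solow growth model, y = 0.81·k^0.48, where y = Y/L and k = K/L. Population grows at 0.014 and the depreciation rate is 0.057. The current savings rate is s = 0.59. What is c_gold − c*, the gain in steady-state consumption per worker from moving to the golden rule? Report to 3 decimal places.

Δc ≈ 0.093

Capital per worker breaks even when investment replaces (n + δ)·k; here n + δ = 0.071.
Current steady state (s = 0.59): k* = (0.59·0.81/0.071)^(1/0.52) ≈ 39.1254, y* = 0.81·39.1254^0.48 ≈ 4.7083, c* = (1−0.59)·4.7083 ≈ 1.9304.
Setting f'(k) = n+δ gives 0.48·0.81·k^(0.48−1) = 0.071, hence k_gold = (0.48·0.81/0.071)^(1/0.52) ≈ 26.3106.
y_gold = 0.81·26.3106^0.48 ≈ 3.8918, c_gold = y_gold − 0.071·k_gold ≈ 2.0237.
Gain: Δc = 2.0237 − 1.9304 ≈ 0.0933.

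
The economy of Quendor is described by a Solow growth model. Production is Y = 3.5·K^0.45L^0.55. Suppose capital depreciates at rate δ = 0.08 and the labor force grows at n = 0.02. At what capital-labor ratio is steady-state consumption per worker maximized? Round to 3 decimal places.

k_gold ≈ 150.271

Break-even investment rate: n + δ = 0.02 + 0.08 = 0.1.
Golden rule sets MPK = n+δ: 0.45·3.5·k^(0.45−1) = 0.1, so k_gold = (0.45·3.5/0.1)^(1/0.55) ≈ 150.2705.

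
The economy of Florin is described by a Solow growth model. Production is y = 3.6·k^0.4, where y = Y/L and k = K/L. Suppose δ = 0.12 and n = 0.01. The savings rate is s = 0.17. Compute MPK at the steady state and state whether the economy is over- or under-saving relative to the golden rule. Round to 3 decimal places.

Break-even investment rate: n + δ = 0.01 + 0.12 = 0.13.
Steady-state k*: s·A·k^0.4 = 0.13·k gives k* = (0.17·3.6/0.13)^(1/0.6) ≈ 13.2235.
MPK = 0.4·3.6·13.2235^(-0.6) ≈ 0.3059.
MPK > n+δ = 0.13, so the economy is dynamically efficient (under-saving).

under-saving; MPK ≈ 0.306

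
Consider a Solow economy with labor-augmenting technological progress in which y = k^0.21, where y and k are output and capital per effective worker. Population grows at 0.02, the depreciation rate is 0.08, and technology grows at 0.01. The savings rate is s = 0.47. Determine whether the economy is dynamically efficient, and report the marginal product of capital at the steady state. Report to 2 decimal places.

Break-even investment rate: n + g + δ = 0.02 + 0.01 + 0.08 = 0.11.
Steady-state k*: s·k^0.21 = 0.11·k gives k* = (0.47/0.11)^(1/0.79) ≈ 6.2858.
MPK = 0.21·6.2858^(-0.79) ≈ 0.0491.
MPK < n+g+δ = 0.11, so the economy is dynamically inefficient (over-saving).

dynamically inefficient; MPK ≈ 0.05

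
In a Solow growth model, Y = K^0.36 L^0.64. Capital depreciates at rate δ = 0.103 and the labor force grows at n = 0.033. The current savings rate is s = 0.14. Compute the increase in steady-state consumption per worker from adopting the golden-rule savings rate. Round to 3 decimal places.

The effective depreciation rate is n + δ = 0.033 + 0.103 = 0.136.
Current steady state (s = 0.14): k* = (0.14/0.136)^(1/0.64) ≈ 1.0463, y* = 1.0463^0.36 ≈ 1.0164, c* = (1−0.14)·1.0164 ≈ 0.8741.
Maximizing c = f(k) − (n+δ)·k gives f'(k) = n+δ, i.e. 0.36·k^(0.36−1) = 0.136, so k_gold = (0.36/0.136)^(1/0.64) ≈ 4.5769.
y_gold = 4.5769^0.36 ≈ 1.7290, c_gold = y_gold − 0.136·k_gold ≈ 1.1066.
Gain: Δc = 1.1066 − 0.8741 ≈ 0.2324.

Δc ≈ 0.232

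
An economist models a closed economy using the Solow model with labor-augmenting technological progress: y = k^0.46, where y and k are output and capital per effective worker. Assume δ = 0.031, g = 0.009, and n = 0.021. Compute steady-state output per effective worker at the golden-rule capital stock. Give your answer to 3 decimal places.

y_gold ≈ 5.590

Break-even investment rate: n + g + δ = 0.021 + 0.009 + 0.031 = 0.061.
At the golden rule the marginal product of capital equals n+g+δ: 0.46·k^(0.46−1) = 0.061. Solving, k_gold = (0.46/0.061)^(1/0.54) ≈ 42.1567.
Output: y_gold = k_gold^0.46 = 42.1567^0.46 ≈ 5.5903.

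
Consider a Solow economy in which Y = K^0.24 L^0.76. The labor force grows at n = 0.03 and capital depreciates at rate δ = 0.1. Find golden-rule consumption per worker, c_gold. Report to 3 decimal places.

Capital per worker breaks even when investment replaces (n + δ)·k; here n + δ = 0.13.
Maximizing c = f(k) − (n+δ)·k gives f'(k) = n+δ, i.e. 0.24·k^(0.24−1) = 0.13, so k_gold = (0.24/0.13)^(1/0.76) ≈ 2.2405.
y_gold = 2.2405^0.24 ≈ 1.2136.
c_gold = y_gold − (n+δ)·k_gold = 1.2136 − 0.13·2.2405 ≈ 0.9224.

c_gold ≈ 0.922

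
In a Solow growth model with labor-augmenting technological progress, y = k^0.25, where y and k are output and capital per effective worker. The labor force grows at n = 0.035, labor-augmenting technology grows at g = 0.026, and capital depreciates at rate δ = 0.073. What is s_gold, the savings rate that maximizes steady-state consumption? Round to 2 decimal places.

s_gold = 0.25

n + g + δ = 0.035 + 0.026 + 0.073 = 0.134.
At the golden rule MPK = n+g+δ, and in any Cobb-Douglas steady state s = (n+g+δ)·k/y = MPK·k/y = capital's share 0.25.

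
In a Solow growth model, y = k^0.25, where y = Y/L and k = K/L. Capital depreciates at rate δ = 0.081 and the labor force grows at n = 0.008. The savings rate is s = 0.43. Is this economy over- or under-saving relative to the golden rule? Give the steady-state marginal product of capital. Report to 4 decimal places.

Capital per worker breaks even when investment replaces (n + δ)·k; here n + δ = 0.089.
Steady-state k*: s·k^0.25 = 0.089·k gives k* = (0.43/0.089)^(1/0.75) ≈ 8.1678.
MPK = 0.25·8.1678^(-0.75) ≈ 0.0517.
MPK < n+δ = 0.089, so the economy is dynamically inefficient (over-saving).

over-saving; MPK ≈ 0.0517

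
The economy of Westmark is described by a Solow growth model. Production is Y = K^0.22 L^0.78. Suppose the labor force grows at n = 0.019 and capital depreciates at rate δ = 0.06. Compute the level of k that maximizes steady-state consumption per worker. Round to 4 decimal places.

The effective depreciation rate is n + δ = 0.019 + 0.06 = 0.079.
Setting f'(k) = n+δ gives 0.22·k^(0.22−1) = 0.079, hence k_gold = (0.22/0.079)^(1/0.78) ≈ 3.7175.

k_gold ≈ 3.7175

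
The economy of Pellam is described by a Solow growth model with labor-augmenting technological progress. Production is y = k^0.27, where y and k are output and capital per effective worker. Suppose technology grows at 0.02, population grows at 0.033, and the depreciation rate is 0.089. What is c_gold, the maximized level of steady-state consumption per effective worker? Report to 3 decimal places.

c_gold ≈ 0.926

Break-even investment rate: n + g + δ = 0.033 + 0.02 + 0.089 = 0.142.
At the golden rule the marginal product of capital equals n+g+δ: 0.27·k^(0.27−1) = 0.142. Solving, k_gold = (0.27/0.142)^(1/0.73) ≈ 2.4115.
y_gold = 2.4115^0.27 ≈ 1.2683.
c_gold = y_gold − (n+g+δ)·k_gold = 1.2683 − 0.142·2.4115 ≈ 0.9259.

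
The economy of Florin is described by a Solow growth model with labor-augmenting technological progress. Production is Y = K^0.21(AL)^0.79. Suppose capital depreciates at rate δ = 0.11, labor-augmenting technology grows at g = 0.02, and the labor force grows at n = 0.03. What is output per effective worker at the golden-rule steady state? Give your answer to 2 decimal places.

y_gold ≈ 1.07

Capital per effective worker breaks even when investment replaces (n + g + δ)·k; here n + g + δ = 0.16.
Golden rule sets MPK = n+g+δ: 0.21·k^(0.21−1) = 0.16, so k_gold = (0.21/0.16)^(1/0.79) ≈ 1.4109.
Output: y_gold = k_gold^0.21 = 1.4109^0.21 ≈ 1.0750.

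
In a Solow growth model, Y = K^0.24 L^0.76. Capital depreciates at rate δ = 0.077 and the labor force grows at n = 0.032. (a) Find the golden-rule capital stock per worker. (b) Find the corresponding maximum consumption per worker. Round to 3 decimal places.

(a) k_gold ≈ 2.825; (b) c_gold ≈ 0.975

Break-even investment rate: n + δ = 0.032 + 0.077 = 0.109.
Maximizing c = f(k) − (n+δ)·k gives f'(k) = n+δ, i.e. 0.24·k^(0.24−1) = 0.109, so k_gold = (0.24/0.109)^(1/0.76) ≈ 2.8251.
y_gold = 2.8251^0.24 ≈ 1.2831; c_gold = y_gold − 0.109·k_gold ≈ 0.9751.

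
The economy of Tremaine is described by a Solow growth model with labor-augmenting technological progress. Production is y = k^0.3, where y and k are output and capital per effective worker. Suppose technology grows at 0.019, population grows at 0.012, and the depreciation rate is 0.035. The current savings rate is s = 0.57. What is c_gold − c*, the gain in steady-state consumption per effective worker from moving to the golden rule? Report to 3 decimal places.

Break-even investment rate: n + g + δ = 0.012 + 0.019 + 0.035 = 0.066.
Current steady state (s = 0.57): k* = (0.57/0.066)^(1/0.7) ≈ 21.7578, y* = 21.7578^0.3 ≈ 2.5193, c* = (1−0.57)·2.5193 ≈ 1.0833.
Golden rule sets MPK = n+g+δ: 0.3·k^(0.3−1) = 0.066, so k_gold = (0.3/0.066)^(1/0.7) ≈ 8.6975.
y_gold = 8.6975^0.3 ≈ 1.9135, c_gold = y_gold − 0.066·k_gold ≈ 1.3394.
Gain: Δc = 1.3394 − 1.0833 ≈ 0.2561.

Δc ≈ 0.256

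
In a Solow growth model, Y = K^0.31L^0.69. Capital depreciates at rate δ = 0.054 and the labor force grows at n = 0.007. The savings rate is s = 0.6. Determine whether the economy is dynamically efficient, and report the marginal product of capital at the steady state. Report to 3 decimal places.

n + δ = 0.007 + 0.054 = 0.061.
Steady-state k*: s·k^0.31 = 0.061·k gives k* = (0.6/0.061)^(1/0.69) ≈ 27.4708.
MPK = 0.31·27.4708^(-0.69) ≈ 0.0315.
MPK < n+δ = 0.061, so the economy is dynamically inefficient (over-saving).

dynamically inefficient; MPK ≈ 0.032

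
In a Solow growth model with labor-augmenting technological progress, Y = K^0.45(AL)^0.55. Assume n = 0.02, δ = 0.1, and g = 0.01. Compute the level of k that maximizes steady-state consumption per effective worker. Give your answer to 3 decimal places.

k_gold ≈ 9.561

The effective depreciation rate is n + g + δ = 0.02 + 0.01 + 0.1 = 0.13.
Maximizing c = f(k) − (n+g+δ)·k gives f'(k) = n+g+δ, i.e. 0.45·k^(0.45−1) = 0.13, so k_gold = (0.45/0.13)^(1/0.55) ≈ 9.5607.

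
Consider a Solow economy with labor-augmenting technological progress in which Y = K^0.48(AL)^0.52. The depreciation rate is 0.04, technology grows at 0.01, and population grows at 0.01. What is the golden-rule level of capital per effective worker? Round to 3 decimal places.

Capital per effective worker breaks even when investment replaces (n + g + δ)·k; here n + g + δ = 0.06.
At the golden rule the marginal product of capital equals n+g+δ: 0.48·k^(0.48−1) = 0.06. Solving, k_gold = (0.48/0.06)^(1/0.52) ≈ 54.5395.

k_gold ≈ 54.540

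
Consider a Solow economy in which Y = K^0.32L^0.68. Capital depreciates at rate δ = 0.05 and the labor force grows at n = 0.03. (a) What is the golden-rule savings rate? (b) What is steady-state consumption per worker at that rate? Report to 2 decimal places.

(a) s_gold = 0.32; (b) c_gold ≈ 1.31

Capital per worker breaks even when investment replaces (n + δ)·k; here n + δ = 0.08.
For Cobb-Douglas, s_gold equals capital's share: s_gold = 0.32.
Golden rule sets MPK = n+δ: 0.32·k^(0.32−1) = 0.08, so k_gold = (0.32/0.08)^(1/0.68) ≈ 7.6804.
y_gold = 7.6804^0.32 ≈ 1.9201; c_gold = (1−0.32)·y_gold ≈ 1.3057.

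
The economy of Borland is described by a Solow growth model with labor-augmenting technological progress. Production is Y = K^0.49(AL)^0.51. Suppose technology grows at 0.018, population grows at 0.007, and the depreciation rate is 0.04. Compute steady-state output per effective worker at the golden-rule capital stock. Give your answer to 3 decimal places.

y_gold ≈ 6.964

Break-even investment rate: n + g + δ = 0.007 + 0.018 + 0.04 = 0.065.
Golden rule sets MPK = n+g+δ: 0.49·k^(0.49−1) = 0.065, so k_gold = (0.49/0.065)^(1/0.51) ≈ 52.5004.
Output: y_gold = k_gold^0.49 = 52.5004^0.49 ≈ 6.9643.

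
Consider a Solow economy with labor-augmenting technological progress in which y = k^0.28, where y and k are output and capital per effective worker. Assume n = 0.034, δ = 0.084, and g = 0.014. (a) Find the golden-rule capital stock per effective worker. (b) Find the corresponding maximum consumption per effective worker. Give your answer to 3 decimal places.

(a) k_gold ≈ 2.842; (b) c_gold ≈ 0.965

Capital per effective worker breaks even when investment replaces (n + g + δ)·k; here n + g + δ = 0.132.
Maximizing c = f(k) − (n+g+δ)·k gives f'(k) = n+g+δ, i.e. 0.28·k^(0.28−1) = 0.132, so k_gold = (0.28/0.132)^(1/0.72) ≈ 2.8418.
y_gold = 2.8418^0.28 ≈ 1.3397; c_gold = y_gold − 0.132·k_gold ≈ 0.9646.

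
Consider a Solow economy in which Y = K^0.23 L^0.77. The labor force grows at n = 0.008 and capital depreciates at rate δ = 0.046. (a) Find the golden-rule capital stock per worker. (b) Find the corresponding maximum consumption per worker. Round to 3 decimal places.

Capital per worker breaks even when investment replaces (n + δ)·k; here n + δ = 0.054.
Golden rule sets MPK = n+δ: 0.23·k^(0.23−1) = 0.054, so k_gold = (0.23/0.054)^(1/0.77) ≈ 6.5662.
y_gold = 6.5662^0.23 ≈ 1.5416; c_gold = y_gold − 0.054·k_gold ≈ 1.1871.

(a) k_gold ≈ 6.566; (b) c_gold ≈ 1.187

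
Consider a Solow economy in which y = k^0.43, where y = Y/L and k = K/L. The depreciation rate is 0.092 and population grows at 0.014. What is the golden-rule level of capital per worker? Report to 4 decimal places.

The effective depreciation rate is n + δ = 0.014 + 0.092 = 0.106.
Golden rule sets MPK = n+δ: 0.43·k^(0.43−1) = 0.106, so k_gold = (0.43/0.106)^(1/0.57) ≈ 11.6668.

k_gold ≈ 11.6668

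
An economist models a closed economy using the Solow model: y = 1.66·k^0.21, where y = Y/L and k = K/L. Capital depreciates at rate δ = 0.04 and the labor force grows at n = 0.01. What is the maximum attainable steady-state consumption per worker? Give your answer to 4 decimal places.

c_gold ≈ 2.1974

Capital per worker breaks even when investment replaces (n + δ)·k; here n + δ = 0.05.
Setting f'(k) = n+δ gives 0.21·1.66·k^(0.21−1) = 0.05, hence k_gold = (0.21·1.66/0.05)^(1/0.79) ≈ 11.6826.
y_gold = 1.66·11.6826^0.21 ≈ 2.7816.
c_gold = y_gold − (n+δ)·k_gold = 2.7816 − 0.05·11.6826 ≈ 2.1974.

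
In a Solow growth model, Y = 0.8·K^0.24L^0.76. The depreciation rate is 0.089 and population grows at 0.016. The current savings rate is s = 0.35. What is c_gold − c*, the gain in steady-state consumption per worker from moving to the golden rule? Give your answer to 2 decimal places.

Δc ≈ 0.03

Break-even investment rate: n + δ = 0.016 + 0.089 = 0.105.
Current steady state (s = 0.35): k* = (0.35·0.8/0.105)^(1/0.76) ≈ 3.6348, y* = 0.8·3.6348^0.24 ≈ 1.0905, c* = (1−0.35)·1.0905 ≈ 0.7088.
Golden rule sets MPK = n+δ: 0.24·0.8·k^(0.24−1) = 0.105, so k_gold = (0.24·0.8/0.105)^(1/0.76) ≈ 2.2125.
y_gold = 0.8·2.2125^0.24 ≈ 0.9680, c_gold = y_gold − 0.105·k_gold ≈ 0.7357.
Gain: Δc = 0.7357 − 0.7088 ≈ 0.0269.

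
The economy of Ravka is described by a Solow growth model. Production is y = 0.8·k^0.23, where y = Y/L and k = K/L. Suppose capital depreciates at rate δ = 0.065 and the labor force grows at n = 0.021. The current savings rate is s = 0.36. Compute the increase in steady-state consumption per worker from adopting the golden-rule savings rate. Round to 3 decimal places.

Capital per worker breaks even when investment replaces (n + δ)·k; here n + δ = 0.086.
Current steady state (s = 0.36): k* = (0.36·0.8/0.086)^(1/0.77) ≈ 4.8049, y* = 0.8·4.8049^0.23 ≈ 1.1478, c* = (1−0.36)·1.1478 ≈ 0.7346.
Maximizing c = f(k) − (n+δ)·k gives f'(k) = n+δ, i.e. 0.23·0.8·k^(0.23−1) = 0.086, so k_gold = (0.23·0.8/0.086)^(1/0.77) ≈ 2.6853.
y_gold = 0.8·2.6853^0.23 ≈ 1.0041, c_gold = y_gold − 0.086·k_gold ≈ 0.7731.
Gain: Δc = 0.7731 − 0.7346 ≈ 0.0385.

Δc ≈ 0.039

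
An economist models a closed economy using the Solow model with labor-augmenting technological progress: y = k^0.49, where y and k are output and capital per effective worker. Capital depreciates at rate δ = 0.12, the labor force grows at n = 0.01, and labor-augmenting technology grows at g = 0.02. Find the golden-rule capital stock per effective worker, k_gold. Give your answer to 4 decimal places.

The effective depreciation rate is n + g + δ = 0.01 + 0.02 + 0.12 = 0.15.
Setting f'(k) = n+g+δ gives 0.49·k^(0.49−1) = 0.15, hence k_gold = (0.49/0.15)^(1/0.51) ≈ 10.1871.

k_gold ≈ 10.1871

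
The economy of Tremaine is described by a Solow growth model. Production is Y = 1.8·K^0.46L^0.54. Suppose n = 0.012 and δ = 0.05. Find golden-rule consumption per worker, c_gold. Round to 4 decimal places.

c_gold ≈ 8.8419

The effective depreciation rate is n + δ = 0.012 + 0.05 = 0.062.
At the golden rule the marginal product of capital equals n+δ: 0.46·1.8·k^(0.46−1) = 0.062. Solving, k_gold = (0.46·1.8/0.062)^(1/0.54) ≈ 121.4831.
y_gold = 1.8·121.4831^0.46 ≈ 16.3738.
c_gold = y_gold − (n+δ)·k_gold = 16.3738 − 0.062·121.4831 ≈ 8.8419.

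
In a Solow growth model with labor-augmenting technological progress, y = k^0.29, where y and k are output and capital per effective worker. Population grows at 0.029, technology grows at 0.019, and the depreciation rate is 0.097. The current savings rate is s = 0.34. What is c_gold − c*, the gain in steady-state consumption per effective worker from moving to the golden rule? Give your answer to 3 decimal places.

Δc ≈ 0.008

n + g + δ = 0.029 + 0.019 + 0.097 = 0.145.
Current steady state (s = 0.34): k* = (0.34/0.145)^(1/0.71) ≈ 3.3211, y* = 3.3211^0.29 ≈ 1.4164, c* = (1−0.34)·1.4164 ≈ 0.9348.
Maximizing c = f(k) − (n+g+δ)·k gives f'(k) = n+g+δ, i.e. 0.29·k^(0.29−1) = 0.145, so k_gold = (0.29/0.145)^(1/0.71) ≈ 2.6545.
y_gold = 2.6545^0.29 ≈ 1.3273, c_gold = y_gold − 0.145·k_gold ≈ 0.9424.
Gain: Δc = 0.9424 − 0.9348 ≈ 0.0076.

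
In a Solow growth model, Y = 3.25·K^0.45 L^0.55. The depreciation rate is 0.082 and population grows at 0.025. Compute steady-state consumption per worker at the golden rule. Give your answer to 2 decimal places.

c_gold ≈ 15.19

Capital per worker breaks even when investment replaces (n + δ)·k; here n + δ = 0.107.
Golden rule sets MPK = n+δ: 0.45·3.25·k^(0.45−1) = 0.107, so k_gold = (0.45·3.25/0.107)^(1/0.55) ≈ 116.1264.
y_gold = 3.25·116.1264^0.45 ≈ 27.6123.
c_gold = y_gold − (n+δ)·k_gold = 27.6123 − 0.107·116.1264 ≈ 15.1868.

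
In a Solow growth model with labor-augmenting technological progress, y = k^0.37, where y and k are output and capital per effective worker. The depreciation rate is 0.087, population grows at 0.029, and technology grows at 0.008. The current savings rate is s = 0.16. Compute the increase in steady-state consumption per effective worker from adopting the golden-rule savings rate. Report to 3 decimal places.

n + g + δ = 0.029 + 0.008 + 0.087 = 0.124.
Current steady state (s = 0.16): k* = (0.16/0.124)^(1/0.63) ≈ 1.4987, y* = 1.4987^0.37 ≈ 1.1615, c* = (1−0.16)·1.1615 ≈ 0.9756.
Golden rule sets MPK = n+g+δ: 0.37·k^(0.37−1) = 0.124, so k_gold = (0.37/0.124)^(1/0.63) ≈ 5.6705.
y_gold = 5.6705^0.37 ≈ 1.9004, c_gold = y_gold − 0.124·k_gold ≈ 1.1972.
Gain: Δc = 1.1972 − 0.9756 ≈ 0.2216.

Δc ≈ 0.222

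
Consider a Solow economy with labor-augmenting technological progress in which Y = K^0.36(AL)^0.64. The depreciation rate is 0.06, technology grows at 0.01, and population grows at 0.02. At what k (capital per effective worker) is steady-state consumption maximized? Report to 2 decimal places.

k_gold ≈ 8.72

Break-even investment rate: n + g + δ = 0.02 + 0.01 + 0.06 = 0.09.
Setting f'(k) = n+g+δ gives 0.36·k^(0.36−1) = 0.09, hence k_gold = (0.36/0.09)^(1/0.64) ≈ 8.7241.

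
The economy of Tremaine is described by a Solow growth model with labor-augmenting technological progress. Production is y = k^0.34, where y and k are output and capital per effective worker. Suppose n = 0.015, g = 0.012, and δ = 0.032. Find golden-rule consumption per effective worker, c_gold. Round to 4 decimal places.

c_gold ≈ 1.6270

Capital per effective worker breaks even when investment replaces (n + g + δ)·k; here n + g + δ = 0.059.
Golden rule sets MPK = n+g+δ: 0.34·k^(0.34−1) = 0.059, so k_gold = (0.34/0.059)^(1/0.66) ≈ 14.2058.
y_gold = 14.2058^0.34 ≈ 2.4651.
c_gold = y_gold − (n+g+δ)·k_gold = 2.4651 − 0.059·14.2058 ≈ 1.6270.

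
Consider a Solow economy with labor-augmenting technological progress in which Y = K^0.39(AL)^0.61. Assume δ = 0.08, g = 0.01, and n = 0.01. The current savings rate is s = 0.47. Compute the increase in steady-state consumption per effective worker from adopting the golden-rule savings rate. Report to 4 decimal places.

Capital per effective worker breaks even when investment replaces (n + g + δ)·k; here n + g + δ = 0.1.
Current steady state (s = 0.47): k* = (0.47/0.1)^(1/0.61) ≈ 12.6415, y* = 12.6415^0.39 ≈ 2.6897, c* = (1−0.47)·2.6897 ≈ 1.4255.
At the golden rule the marginal product of capital equals n+g+δ: 0.39·k^(0.39−1) = 0.1. Solving, k_gold = (0.39/0.1)^(1/0.61) ≈ 9.3102.
y_gold = 9.3102^0.39 ≈ 2.3872, c_gold = y_gold − 0.1·k_gold ≈ 1.4562.
Gain: Δc = 1.4562 − 1.4255 ≈ 0.0307.

Δc ≈ 0.0307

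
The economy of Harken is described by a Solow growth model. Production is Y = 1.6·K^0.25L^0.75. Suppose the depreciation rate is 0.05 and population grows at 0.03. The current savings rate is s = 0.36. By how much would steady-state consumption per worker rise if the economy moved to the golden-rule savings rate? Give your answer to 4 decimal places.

Δc ≈ 0.0746

Capital per worker breaks even when investment replaces (n + δ)·k; here n + δ = 0.08.
Current steady state (s = 0.36): k* = (0.36·1.6/0.08)^(1/0.75) ≈ 13.9030, y* = 1.6·13.9030^0.25 ≈ 3.0896, c* = (1−0.36)·3.0896 ≈ 1.9773.
Setting f'(k) = n+δ gives 0.25·1.6·k^(0.25−1) = 0.08, hence k_gold = (0.25·1.6/0.08)^(1/0.75) ≈ 8.5499.
y_gold = 1.6·8.5499^0.25 ≈ 2.7360, c_gold = y_gold − 0.08·k_gold ≈ 2.0520.
Gain: Δc = 2.0520 − 1.9773 ≈ 0.0746.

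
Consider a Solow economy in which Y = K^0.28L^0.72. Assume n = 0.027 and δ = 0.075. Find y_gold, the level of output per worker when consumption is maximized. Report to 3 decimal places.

Capital per worker breaks even when investment replaces (n + δ)·k; here n + δ = 0.102.
At the golden rule the marginal product of capital equals n+δ: 0.28·k^(0.28−1) = 0.102. Solving, k_gold = (0.28/0.102)^(1/0.72) ≈ 4.0654.
Output: y_gold = k_gold^0.28 = 4.0654^0.28 ≈ 1.4810.

y_gold ≈ 1.481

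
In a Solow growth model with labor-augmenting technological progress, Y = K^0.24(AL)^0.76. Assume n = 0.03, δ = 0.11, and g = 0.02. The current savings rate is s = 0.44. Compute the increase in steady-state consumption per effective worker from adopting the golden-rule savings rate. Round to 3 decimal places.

n + g + δ = 0.03 + 0.02 + 0.11 = 0.16.
Current steady state (s = 0.44): k* = (0.44/0.16)^(1/0.76) ≈ 3.7850, y* = 3.7850^0.24 ≈ 1.3764, c* = (1−0.44)·1.3764 ≈ 0.7708.
At the golden rule the marginal product of capital equals n+g+δ: 0.24·k^(0.24−1) = 0.16. Solving, k_gold = (0.24/0.16)^(1/0.76) ≈ 1.7049.
y_gold = 1.7049^0.24 ≈ 1.1366, c_gold = y_gold − 0.16·k_gold ≈ 0.8638.
Gain: Δc = 0.8638 − 0.7708 ≈ 0.0930.

Δc ≈ 0.093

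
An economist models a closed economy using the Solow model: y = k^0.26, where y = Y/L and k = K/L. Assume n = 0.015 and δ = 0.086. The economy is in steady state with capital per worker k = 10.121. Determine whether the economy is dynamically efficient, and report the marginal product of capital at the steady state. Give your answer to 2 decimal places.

Capital per worker breaks even when investment replaces (n + δ)·k; here n + δ = 0.101.
MPK = 0.26·k^(0.26−1) = 0.26·10.121^(-0.74) ≈ 0.0469.
MPK < 0.101, so the economy is dynamically inefficient (over-saving).

dynamically inefficient; MPK ≈ 0.05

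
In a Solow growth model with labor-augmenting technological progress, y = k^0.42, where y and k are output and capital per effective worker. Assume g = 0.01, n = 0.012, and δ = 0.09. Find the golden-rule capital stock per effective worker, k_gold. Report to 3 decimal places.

k_gold ≈ 9.766

Break-even investment rate: n + g + δ = 0.012 + 0.01 + 0.09 = 0.112.
Golden rule sets MPK = n+g+δ: 0.42·k^(0.42−1) = 0.112, so k_gold = (0.42/0.112)^(1/0.58) ≈ 9.7658.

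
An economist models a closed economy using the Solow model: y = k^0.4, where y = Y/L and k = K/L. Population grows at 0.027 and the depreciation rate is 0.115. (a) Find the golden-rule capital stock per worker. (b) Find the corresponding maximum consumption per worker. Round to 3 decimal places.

(a) k_gold ≈ 5.618; (b) c_gold ≈ 1.197

The effective depreciation rate is n + δ = 0.027 + 0.115 = 0.142.
At the golden rule the marginal product of capital equals n+δ: 0.4·k^(0.4−1) = 0.142. Solving, k_gold = (0.4/0.142)^(1/0.6) ≈ 5.6185.
y_gold = 5.6185^0.4 ≈ 1.9946; c_gold = y_gold − 0.142·k_gold ≈ 1.1967.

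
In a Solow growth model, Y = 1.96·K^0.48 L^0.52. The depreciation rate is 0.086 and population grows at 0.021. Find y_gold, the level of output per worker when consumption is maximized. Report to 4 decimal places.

Break-even investment rate: n + δ = 0.021 + 0.086 = 0.107.
Setting f'(k) = n+δ gives 0.48·1.96·k^(0.48−1) = 0.107, hence k_gold = (0.48·1.96/0.107)^(1/0.52) ≈ 65.4038.
Output: y_gold = 1.96·k_gold^0.48 = 1.96·65.4038^0.48 ≈ 14.5796.

y_gold ≈ 14.5796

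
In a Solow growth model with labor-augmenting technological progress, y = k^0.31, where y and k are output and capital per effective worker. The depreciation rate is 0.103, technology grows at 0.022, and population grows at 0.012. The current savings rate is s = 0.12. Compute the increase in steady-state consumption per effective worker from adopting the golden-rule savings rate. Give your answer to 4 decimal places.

Δc ≈ 0.1667

The effective depreciation rate is n + g + δ = 0.012 + 0.022 + 0.103 = 0.137.
Current steady state (s = 0.12): k* = (0.12/0.137)^(1/0.69) ≈ 0.8253, y* = 0.8253^0.31 ≈ 0.9422, c* = (1−0.12)·0.9422 ≈ 0.8291.
Setting f'(k) = n+g+δ gives 0.31·k^(0.31−1) = 0.137, hence k_gold = (0.31/0.137)^(1/0.69) ≈ 3.2657.
y_gold = 3.2657^0.31 ≈ 1.4432, c_gold = y_gold − 0.137·k_gold ≈ 0.9958.
Gain: Δc = 0.9958 − 0.8291 ≈ 0.1667.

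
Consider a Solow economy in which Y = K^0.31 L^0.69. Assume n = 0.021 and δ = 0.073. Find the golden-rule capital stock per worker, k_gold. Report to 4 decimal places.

k_gold ≈ 5.6372

Capital per worker breaks even when investment replaces (n + δ)·k; here n + δ = 0.094.
At the golden rule the marginal product of capital equals n+δ: 0.31·k^(0.31−1) = 0.094. Solving, k_gold = (0.31/0.094)^(1/0.69) ≈ 5.6372.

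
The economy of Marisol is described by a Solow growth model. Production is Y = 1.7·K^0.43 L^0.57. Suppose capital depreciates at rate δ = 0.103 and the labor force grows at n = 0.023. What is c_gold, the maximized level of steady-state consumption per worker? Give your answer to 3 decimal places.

n + δ = 0.023 + 0.103 = 0.126.
At the golden rule the marginal product of capital equals n+δ: 0.43·1.7·k^(0.43−1) = 0.126. Solving, k_gold = (0.43·1.7/0.126)^(1/0.57) ≈ 21.8553.
y_gold = 1.7·21.8553^0.43 ≈ 6.4041.
c_gold = y_gold − (n+δ)·k_gold = 6.4041 − 0.126·21.8553 ≈ 3.6503.

c_gold ≈ 3.650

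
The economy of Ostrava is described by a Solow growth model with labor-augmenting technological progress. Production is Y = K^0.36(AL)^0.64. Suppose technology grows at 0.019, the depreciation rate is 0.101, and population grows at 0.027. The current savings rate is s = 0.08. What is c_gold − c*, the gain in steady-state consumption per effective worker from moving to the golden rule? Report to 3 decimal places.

The effective depreciation rate is n + g + δ = 0.027 + 0.019 + 0.101 = 0.147.
Current steady state (s = 0.08): k* = (0.08/0.147)^(1/0.64) ≈ 0.3865, y* = 0.3865^0.36 ≈ 0.7102, c* = (1−0.08)·0.7102 ≈ 0.6534.
Maximizing c = f(k) − (n+g+δ)·k gives f'(k) = n+g+δ, i.e. 0.36·k^(0.36−1) = 0.147, so k_gold = (0.36/0.147)^(1/0.64) ≈ 4.0531.
y_gold = 4.0531^0.36 ≈ 1.6550, c_gold = y_gold − 0.147·k_gold ≈ 1.0592.
Gain: Δc = 1.0592 − 0.6534 ≈ 0.4058.

Δc ≈ 0.406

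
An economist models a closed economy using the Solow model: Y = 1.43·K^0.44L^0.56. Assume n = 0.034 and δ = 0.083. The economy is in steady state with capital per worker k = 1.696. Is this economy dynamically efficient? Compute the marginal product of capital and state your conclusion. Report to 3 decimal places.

dynamically efficient; MPK ≈ 0.468

Break-even investment rate: n + δ = 0.034 + 0.083 = 0.117.
MPK = 0.44·1.43·k^(0.44−1) = 0.44·1.43·1.696^(-0.56) ≈ 0.4681.
MPK > 0.117, so the economy is dynamically efficient (under-saving).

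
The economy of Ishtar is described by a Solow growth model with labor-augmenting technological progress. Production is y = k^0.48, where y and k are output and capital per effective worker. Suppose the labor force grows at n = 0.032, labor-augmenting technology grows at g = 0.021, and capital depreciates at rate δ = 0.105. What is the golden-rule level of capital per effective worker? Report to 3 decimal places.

k_gold ≈ 8.473

The effective depreciation rate is n + g + δ = 0.032 + 0.021 + 0.105 = 0.158.
Setting f'(k) = n+g+δ gives 0.48·k^(0.48−1) = 0.158, hence k_gold = (0.48/0.158)^(1/0.52) ≈ 8.4732.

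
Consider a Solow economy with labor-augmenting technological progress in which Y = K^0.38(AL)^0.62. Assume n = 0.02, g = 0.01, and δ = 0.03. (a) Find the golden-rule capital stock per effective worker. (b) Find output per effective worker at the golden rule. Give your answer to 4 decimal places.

(a) k_gold ≈ 19.6316; (b) y_gold ≈ 3.0997

Capital per effective worker breaks even when investment replaces (n + g + δ)·k; here n + g + δ = 0.06.
Golden rule sets MPK = n+g+δ: 0.38·k^(0.38−1) = 0.06, so k_gold = (0.38/0.06)^(1/0.62) ≈ 19.6316.
y_gold = 19.6316^0.38 ≈ 3.0997.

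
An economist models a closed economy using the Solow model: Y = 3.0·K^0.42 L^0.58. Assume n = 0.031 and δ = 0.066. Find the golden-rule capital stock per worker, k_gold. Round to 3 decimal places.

k_gold ≈ 83.176

Capital per worker breaks even when investment replaces (n + δ)·k; here n + δ = 0.097.
At the golden rule the marginal product of capital equals n+δ: 0.42·3.0·k^(0.42−1) = 0.097. Solving, k_gold = (0.42·3.0/0.097)^(1/0.58) ≈ 83.1760.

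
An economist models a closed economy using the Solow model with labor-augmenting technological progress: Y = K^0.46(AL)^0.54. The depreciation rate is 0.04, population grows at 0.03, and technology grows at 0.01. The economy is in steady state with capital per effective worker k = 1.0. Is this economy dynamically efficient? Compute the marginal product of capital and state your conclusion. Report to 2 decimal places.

dynamically efficient; MPK ≈ 0.46

Capital per effective worker breaks even when investment replaces (n + g + δ)·k; here n + g + δ = 0.08.
MPK = 0.46·k^(0.46−1) = 0.46·1.0^(-0.54) ≈ 0.4600.
MPK > 0.08, so the economy is dynamically efficient (under-saving).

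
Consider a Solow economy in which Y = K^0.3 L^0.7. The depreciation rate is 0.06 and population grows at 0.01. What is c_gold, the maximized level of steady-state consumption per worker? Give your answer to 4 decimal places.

The effective depreciation rate is n + δ = 0.01 + 0.06 = 0.07.
At the golden rule the marginal product of capital equals n+δ: 0.3·k^(0.3−1) = 0.07. Solving, k_gold = (0.3/0.07)^(1/0.7) ≈ 7.9963.
y_gold = 7.9963^0.3 ≈ 1.8658.
c_gold = y_gold − (n+δ)·k_gold = 1.8658 − 0.07·7.9963 ≈ 1.3061.

c_gold ≈ 1.3061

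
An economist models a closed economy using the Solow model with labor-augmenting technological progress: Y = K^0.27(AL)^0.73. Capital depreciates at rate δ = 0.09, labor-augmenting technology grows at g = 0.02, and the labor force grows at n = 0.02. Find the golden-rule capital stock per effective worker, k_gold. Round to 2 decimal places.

The effective depreciation rate is n + g + δ = 0.02 + 0.02 + 0.09 = 0.13.
Golden rule sets MPK = n+g+δ: 0.27·k^(0.27−1) = 0.13, so k_gold = (0.27/0.13)^(1/0.73) ≈ 2.7216.

k_gold ≈ 2.72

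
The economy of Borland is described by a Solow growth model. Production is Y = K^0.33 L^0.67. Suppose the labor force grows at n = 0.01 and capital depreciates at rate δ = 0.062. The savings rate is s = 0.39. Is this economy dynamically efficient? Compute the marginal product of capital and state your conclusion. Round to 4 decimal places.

dynamically inefficient; MPK ≈ 0.0609

n + δ = 0.01 + 0.062 = 0.072.
Steady-state k*: s·k^0.33 = 0.072·k gives k* = (0.39/0.072)^(1/0.67) ≈ 12.4487.
MPK = 0.33·12.4487^(-0.67) ≈ 0.0609.
MPK < n+δ = 0.072, so the economy is dynamically inefficient (over-saving).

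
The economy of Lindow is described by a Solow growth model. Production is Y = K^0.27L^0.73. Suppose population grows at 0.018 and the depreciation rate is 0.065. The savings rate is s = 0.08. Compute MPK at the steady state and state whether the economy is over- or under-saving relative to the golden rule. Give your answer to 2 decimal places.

Capital per worker breaks even when investment replaces (n + δ)·k; here n + δ = 0.083.
Steady-state k*: s·k^0.27 = 0.083·k gives k* = (0.08/0.083)^(1/0.73) ≈ 0.9508.
MPK = 0.27·0.9508^(-0.73) ≈ 0.2801.
MPK > n+δ = 0.083, so the economy is dynamically efficient (under-saving).

under-saving; MPK ≈ 0.28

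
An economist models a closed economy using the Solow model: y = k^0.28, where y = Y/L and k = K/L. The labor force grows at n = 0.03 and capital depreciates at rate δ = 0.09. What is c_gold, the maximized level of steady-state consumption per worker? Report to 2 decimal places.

c_gold ≈ 1.00

The effective depreciation rate is n + δ = 0.03 + 0.09 = 0.12.
Golden rule sets MPK = n+δ: 0.28·k^(0.28−1) = 0.12, so k_gold = (0.28/0.12)^(1/0.72) ≈ 3.2440.
y_gold = 3.2440^0.28 ≈ 1.3903.
c_gold = y_gold − (n+δ)·k_gold = 1.3903 − 0.12·3.2440 ≈ 1.0010.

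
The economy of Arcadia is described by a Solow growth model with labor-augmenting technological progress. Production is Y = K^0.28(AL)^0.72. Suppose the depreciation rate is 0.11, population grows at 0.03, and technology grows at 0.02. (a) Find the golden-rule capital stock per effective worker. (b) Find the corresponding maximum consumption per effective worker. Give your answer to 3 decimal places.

(a) k_gold ≈ 2.175; (b) c_gold ≈ 0.895

n + g + δ = 0.03 + 0.02 + 0.11 = 0.16.
Setting f'(k) = n+g+δ gives 0.28·k^(0.28−1) = 0.16, hence k_gold = (0.28/0.16)^(1/0.72) ≈ 2.1755.
y_gold = 2.1755^0.28 ≈ 1.2431; c_gold = y_gold − 0.16·k_gold ≈ 0.8950.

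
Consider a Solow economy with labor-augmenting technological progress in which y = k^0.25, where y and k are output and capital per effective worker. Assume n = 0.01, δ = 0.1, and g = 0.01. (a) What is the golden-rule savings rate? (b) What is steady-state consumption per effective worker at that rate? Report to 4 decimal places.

(a) s_gold = 0.2500; (b) c_gold ≈ 0.9579

Capital per effective worker breaks even when investment replaces (n + g + δ)·k; here n + g + δ = 0.12.
For Cobb-Douglas, s_gold equals capital's share: s_gold = 0.25.
At the golden rule the marginal product of capital equals n+g+δ: 0.25·k^(0.25−1) = 0.12. Solving, k_gold = (0.25/0.12)^(1/0.75) ≈ 2.6608.
y_gold = 2.6608^0.25 ≈ 1.2772; c_gold = (1−0.25)·y_gold ≈ 0.9579.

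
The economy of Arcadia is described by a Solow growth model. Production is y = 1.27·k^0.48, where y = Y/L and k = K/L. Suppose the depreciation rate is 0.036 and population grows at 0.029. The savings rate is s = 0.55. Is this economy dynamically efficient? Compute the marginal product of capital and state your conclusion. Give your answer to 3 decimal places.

n + δ = 0.029 + 0.036 = 0.065.
Steady-state k*: s·A·k^0.48 = 0.065·k gives k* = (0.55·1.27/0.065)^(1/0.52) ≈ 96.2009.
MPK = 0.48·1.27·96.2009^(-0.52) ≈ 0.0567.
MPK < n+δ = 0.065, so the economy is dynamically inefficient (over-saving).

dynamically inefficient; MPK ≈ 0.057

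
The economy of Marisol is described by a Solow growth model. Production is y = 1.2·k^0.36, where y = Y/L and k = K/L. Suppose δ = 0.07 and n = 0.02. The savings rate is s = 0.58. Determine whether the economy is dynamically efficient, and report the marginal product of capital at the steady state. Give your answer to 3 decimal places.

Capital per worker breaks even when investment replaces (n + δ)·k; here n + δ = 0.09.
Steady-state k*: s·A·k^0.36 = 0.09·k gives k* = (0.58·1.2/0.09)^(1/0.64) ≈ 24.4384.
MPK = 0.36·1.2·24.4384^(-0.64) ≈ 0.0559.
MPK < n+δ = 0.09, so the economy is dynamically inefficient (over-saving).

dynamically inefficient; MPK ≈ 0.056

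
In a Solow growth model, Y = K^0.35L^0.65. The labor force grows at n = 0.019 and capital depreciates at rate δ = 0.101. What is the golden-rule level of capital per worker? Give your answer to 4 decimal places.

k_gold ≈ 5.1905

Capital per worker breaks even when investment replaces (n + δ)·k; here n + δ = 0.12.
Maximizing c = f(k) − (n+δ)·k gives f'(k) = n+δ, i.e. 0.35·k^(0.35−1) = 0.12, so k_gold = (0.35/0.12)^(1/0.65) ≈ 5.1905.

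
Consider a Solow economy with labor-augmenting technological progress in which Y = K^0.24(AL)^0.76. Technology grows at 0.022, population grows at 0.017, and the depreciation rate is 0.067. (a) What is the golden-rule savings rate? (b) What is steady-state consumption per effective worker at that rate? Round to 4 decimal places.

Break-even investment rate: n + g + δ = 0.017 + 0.022 + 0.067 = 0.106.
For Cobb-Douglas, s_gold equals capital's share: s_gold = 0.24.
At the golden rule the marginal product of capital equals n+g+δ: 0.24·k^(0.24−1) = 0.106. Solving, k_gold = (0.24/0.106)^(1/0.76) ≈ 2.9308.
y_gold = 2.9308^0.24 ≈ 1.2944; c_gold = (1−0.24)·y_gold ≈ 0.9838.

(a) s_gold = 0.2400; (b) c_gold ≈ 0.9838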